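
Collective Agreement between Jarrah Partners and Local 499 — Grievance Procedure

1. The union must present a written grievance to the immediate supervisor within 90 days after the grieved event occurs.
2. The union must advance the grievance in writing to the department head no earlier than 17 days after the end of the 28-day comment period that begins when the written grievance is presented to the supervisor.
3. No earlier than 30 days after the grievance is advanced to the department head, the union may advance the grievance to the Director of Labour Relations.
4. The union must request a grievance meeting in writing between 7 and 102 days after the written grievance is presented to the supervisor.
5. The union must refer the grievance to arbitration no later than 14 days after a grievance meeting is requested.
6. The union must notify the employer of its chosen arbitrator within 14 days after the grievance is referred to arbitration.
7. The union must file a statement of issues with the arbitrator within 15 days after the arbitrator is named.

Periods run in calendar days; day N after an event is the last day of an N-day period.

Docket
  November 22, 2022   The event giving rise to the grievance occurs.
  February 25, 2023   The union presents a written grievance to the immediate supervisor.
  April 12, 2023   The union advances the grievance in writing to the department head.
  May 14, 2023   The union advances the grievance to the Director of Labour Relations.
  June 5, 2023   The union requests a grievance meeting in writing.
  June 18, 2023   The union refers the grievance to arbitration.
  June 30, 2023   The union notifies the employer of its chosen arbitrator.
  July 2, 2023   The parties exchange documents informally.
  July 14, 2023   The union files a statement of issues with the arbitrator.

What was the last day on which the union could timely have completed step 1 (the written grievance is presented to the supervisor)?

Step 1 runs from November 22, 2022, when the grieved event occurs. 90 days after November 22, 2022 is February 20, 2023.

February 20, 2023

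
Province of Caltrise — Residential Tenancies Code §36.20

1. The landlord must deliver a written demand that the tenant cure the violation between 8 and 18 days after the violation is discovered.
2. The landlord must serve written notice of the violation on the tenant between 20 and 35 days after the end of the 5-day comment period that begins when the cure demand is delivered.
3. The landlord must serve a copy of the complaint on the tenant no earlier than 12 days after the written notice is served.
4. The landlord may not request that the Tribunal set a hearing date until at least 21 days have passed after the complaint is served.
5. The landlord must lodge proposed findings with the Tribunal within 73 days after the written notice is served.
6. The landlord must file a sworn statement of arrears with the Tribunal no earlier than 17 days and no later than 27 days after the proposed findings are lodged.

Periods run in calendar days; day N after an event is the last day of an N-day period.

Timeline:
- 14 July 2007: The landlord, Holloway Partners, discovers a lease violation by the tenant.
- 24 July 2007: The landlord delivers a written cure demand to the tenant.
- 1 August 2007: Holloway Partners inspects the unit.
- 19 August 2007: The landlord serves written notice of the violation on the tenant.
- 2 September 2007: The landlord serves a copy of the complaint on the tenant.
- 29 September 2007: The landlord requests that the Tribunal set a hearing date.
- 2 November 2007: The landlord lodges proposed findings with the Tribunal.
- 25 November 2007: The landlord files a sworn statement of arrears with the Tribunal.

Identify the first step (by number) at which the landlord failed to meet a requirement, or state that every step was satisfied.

Step 5

Step 1 — 8 and 18 days from 14 July 2007 (when the violation is discovered) are 22 July 2007 and 1 August 2007 respectively; done 24 July 2007 — within the window.
Step 2 — 20 and 35 days from 29 July 2007 (end of the 5-day comment period, which began when the cure demand is delivered on 24 July 2007) are 18 August 2007 and 2 September 2007 respectively; done 19 August 2007, which is between those dates.
Step 3 — must wait 12 days from 19 August 2007 (when the written notice is served), so not before 31 August 2007; done 2 September 2007, after the minimum wait.
Step 4 — must wait 21 days from 2 September 2007 (when the complaint is served), so not before 23 September 2007; done 29 September 2007 — permitted.
Step 5 — counting 73 days from 19 August 2007 (when the written notice is served) gives a deadline of 31 October 2007; not done until 2 November 2007, 2 days after the deadline.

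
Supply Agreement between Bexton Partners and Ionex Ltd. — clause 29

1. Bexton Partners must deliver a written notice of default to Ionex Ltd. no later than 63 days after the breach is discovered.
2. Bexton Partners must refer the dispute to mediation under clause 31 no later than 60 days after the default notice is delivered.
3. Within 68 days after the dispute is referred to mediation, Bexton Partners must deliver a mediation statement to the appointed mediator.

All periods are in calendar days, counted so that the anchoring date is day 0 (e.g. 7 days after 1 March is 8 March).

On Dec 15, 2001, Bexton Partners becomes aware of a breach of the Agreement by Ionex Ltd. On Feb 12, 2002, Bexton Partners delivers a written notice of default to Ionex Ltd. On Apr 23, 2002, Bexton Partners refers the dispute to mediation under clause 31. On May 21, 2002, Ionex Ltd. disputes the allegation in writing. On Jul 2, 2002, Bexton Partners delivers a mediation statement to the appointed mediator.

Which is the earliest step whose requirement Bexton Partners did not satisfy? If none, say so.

Step 2

Step 1 — counting 63 days from Dec 15, 2001 (when the breach is discovered) gives a deadline of Feb 16, 2002; Feb 12, 2002 is within that limit.
Step 2 — counting 60 days from Feb 12, 2002 (when the default notice is delivered) gives a deadline of Apr 13, 2002; not done until Apr 23, 2002, 10 days after the deadline.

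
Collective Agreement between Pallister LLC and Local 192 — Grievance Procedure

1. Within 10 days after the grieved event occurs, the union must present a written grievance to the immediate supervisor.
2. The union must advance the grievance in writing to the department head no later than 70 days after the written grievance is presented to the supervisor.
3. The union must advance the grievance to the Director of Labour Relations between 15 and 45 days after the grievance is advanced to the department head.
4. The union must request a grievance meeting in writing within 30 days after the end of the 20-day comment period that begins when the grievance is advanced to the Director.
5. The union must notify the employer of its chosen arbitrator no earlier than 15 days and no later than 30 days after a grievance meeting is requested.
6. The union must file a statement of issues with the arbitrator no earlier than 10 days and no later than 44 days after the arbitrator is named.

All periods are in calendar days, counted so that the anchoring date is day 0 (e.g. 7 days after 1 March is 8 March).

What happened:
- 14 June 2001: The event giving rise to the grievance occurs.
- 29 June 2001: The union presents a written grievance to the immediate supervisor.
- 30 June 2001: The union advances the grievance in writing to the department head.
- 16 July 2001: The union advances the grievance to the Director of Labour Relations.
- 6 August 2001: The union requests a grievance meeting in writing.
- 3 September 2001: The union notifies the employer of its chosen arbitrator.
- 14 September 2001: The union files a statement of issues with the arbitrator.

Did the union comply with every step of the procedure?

(1) due by 14 June 2001 + 10 days = 24 June 2001; 29 June 2001 misses that deadline by 5 days.
The procedure was therefore not followed at step 1.

No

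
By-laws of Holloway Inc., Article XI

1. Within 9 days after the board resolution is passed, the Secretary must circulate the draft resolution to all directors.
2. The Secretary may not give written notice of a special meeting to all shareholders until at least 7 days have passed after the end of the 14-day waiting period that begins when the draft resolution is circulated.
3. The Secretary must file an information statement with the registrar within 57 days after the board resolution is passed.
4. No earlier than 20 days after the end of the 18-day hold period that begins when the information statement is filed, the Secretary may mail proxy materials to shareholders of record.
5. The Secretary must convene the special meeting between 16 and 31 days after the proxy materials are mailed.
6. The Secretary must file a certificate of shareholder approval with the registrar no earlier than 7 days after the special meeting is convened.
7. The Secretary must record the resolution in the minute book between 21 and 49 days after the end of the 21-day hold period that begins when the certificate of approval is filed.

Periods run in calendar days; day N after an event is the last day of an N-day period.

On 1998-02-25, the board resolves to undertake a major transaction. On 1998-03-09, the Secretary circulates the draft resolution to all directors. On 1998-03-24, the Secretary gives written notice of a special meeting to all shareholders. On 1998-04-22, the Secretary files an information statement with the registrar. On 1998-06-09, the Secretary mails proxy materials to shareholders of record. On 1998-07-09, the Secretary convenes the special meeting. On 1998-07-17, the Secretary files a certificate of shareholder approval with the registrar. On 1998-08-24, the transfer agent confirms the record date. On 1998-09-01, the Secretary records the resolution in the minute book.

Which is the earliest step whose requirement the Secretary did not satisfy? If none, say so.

Step 1 — counting 9 days from 1998-02-25 (when the board resolution is passed) gives a deadline of 1998-03-06; not done until 1998-03-09, 3 days after the deadline.

Step 1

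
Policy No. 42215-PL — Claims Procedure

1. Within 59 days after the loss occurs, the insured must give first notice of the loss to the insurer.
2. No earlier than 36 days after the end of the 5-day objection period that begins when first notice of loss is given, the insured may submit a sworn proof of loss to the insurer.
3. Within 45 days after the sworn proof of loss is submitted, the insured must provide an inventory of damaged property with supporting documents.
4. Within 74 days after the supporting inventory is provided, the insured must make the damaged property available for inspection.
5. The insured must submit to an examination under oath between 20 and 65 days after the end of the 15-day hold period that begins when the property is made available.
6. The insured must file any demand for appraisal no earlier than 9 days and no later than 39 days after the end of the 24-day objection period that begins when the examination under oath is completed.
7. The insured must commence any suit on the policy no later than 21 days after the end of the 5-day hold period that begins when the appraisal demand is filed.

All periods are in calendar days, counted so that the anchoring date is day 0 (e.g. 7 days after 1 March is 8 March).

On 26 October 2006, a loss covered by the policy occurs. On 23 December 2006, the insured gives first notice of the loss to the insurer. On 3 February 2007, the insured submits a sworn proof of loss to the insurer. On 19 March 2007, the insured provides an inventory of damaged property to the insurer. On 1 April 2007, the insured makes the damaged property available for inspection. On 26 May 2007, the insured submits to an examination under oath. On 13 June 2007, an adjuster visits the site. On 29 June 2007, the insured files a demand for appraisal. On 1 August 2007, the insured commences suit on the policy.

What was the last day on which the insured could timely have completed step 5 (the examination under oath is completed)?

The property is made available on 1 April 2007; the 15-day hold period therefore ends 16 April 2007, and step 5 runs from that date. The window is 20–65 days after 16 April 2007; it closes on 20 June 2007.

20 June 2007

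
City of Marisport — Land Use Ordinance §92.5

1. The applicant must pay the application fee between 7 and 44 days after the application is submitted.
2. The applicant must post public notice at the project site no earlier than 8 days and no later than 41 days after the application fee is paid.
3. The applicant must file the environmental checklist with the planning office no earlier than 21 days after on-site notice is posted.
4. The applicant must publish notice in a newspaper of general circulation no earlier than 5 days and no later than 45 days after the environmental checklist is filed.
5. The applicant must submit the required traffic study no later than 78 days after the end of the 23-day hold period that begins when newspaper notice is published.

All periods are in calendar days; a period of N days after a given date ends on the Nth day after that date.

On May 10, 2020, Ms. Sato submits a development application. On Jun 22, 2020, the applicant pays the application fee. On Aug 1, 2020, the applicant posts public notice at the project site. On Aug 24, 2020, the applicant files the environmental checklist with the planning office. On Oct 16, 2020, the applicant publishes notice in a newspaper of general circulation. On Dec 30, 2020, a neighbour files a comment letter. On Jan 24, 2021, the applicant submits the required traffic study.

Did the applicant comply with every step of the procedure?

No

Step 1 — 7 and 44 days from May 10, 2020 (when the application is submitted) are May 17, 2020 and Jun 23, 2020 respectively; done Jun 22, 2020 — within the window.
Step 2 — 8 and 41 days from Jun 22, 2020 (when the application fee is paid) are Jun 30, 2020 and Aug 2, 2020 respectively; done Aug 1, 2020, which is between those dates.
Step 3 — must wait 21 days from Aug 1, 2020 (when on-site notice is posted), so not before Aug 22, 2020; done Aug 24, 2020, after the minimum wait.
Step 4 — 5 and 45 days from Aug 24, 2020 (when the environmental checklist is filed) are Aug 29, 2020 and Oct 8, 2020 respectively; done Oct 16, 2020 — 8 days after the window closed.
The procedure was therefore not followed at step 4.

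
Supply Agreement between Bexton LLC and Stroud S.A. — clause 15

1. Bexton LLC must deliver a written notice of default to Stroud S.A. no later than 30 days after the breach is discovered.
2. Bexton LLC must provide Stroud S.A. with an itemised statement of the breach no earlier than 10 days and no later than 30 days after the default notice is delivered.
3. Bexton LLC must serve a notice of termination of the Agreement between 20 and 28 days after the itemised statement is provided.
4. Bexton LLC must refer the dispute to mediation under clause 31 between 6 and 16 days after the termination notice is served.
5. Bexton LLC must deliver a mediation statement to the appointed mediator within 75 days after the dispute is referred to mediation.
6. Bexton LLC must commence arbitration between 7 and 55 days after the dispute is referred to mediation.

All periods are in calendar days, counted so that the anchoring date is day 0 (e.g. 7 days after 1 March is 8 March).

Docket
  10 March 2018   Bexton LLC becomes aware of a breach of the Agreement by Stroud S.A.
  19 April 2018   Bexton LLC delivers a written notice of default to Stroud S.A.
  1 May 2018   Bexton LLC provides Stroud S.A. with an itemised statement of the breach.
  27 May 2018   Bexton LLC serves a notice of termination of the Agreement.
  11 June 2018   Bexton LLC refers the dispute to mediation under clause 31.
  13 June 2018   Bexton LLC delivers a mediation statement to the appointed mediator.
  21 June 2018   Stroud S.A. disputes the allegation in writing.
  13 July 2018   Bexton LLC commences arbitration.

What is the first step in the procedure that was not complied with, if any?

Step 1: 30 days after 10 March 2018 (when the breach is discovered) is 9 April 2018; not done until 19 April 2018, 10 days after the deadline.

Step 1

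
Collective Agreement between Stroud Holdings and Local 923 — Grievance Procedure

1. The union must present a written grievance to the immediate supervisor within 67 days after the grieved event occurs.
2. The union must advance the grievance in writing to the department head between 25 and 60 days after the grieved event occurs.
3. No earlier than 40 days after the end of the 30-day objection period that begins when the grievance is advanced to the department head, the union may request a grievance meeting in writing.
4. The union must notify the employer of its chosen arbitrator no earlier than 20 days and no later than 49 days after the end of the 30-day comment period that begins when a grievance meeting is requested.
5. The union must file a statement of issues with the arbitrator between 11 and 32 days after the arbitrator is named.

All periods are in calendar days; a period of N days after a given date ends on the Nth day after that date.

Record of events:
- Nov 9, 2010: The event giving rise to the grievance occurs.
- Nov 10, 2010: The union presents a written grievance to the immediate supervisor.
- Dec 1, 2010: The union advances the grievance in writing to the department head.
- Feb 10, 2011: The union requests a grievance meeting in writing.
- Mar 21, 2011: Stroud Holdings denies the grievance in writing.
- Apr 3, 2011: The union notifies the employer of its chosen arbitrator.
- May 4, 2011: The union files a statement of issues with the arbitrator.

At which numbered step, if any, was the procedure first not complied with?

Step 2

Step 1: 67 days after Nov 9, 2010 (when the grieved event occurs) is Jan 15, 2011; Nov 10, 2010 is within that limit.
Step 2: the window is 25–60 days after Nov 9, 2010 (when the grieved event occurs), so Dec 4, 2010 through Jan 8, 2011; done Dec 1, 2010 — 3 days before the window opened.
The analysis stops there.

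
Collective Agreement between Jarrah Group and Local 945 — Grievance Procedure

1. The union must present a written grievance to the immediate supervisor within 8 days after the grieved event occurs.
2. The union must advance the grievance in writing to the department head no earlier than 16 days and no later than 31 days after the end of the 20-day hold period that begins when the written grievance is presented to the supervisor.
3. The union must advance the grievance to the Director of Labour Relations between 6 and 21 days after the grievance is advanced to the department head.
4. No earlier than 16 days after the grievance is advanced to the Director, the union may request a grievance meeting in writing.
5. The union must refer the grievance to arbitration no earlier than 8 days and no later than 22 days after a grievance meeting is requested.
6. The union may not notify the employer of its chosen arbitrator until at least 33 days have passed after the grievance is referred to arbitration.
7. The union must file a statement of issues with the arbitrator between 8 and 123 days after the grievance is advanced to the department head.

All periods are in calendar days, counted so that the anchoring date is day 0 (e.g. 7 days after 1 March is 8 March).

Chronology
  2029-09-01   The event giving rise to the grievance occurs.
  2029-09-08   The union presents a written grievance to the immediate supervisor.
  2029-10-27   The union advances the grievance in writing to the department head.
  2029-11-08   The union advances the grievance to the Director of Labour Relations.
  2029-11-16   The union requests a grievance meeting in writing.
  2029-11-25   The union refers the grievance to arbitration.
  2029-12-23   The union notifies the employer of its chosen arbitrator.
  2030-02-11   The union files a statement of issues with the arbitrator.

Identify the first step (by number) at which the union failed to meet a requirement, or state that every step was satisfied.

(1) due by 2029-09-01 + 8 days = 2029-09-09; done 2029-09-08 — timely.
(2) the permitted window runs from 2029-09-28 + 16 = 2029-10-14 to 2029-09-28 + 31 = 2029-10-29; 2029-10-27 falls inside that range.
(3) the permitted window runs from 2029-10-27 + 6 = 2029-11-02 to 2029-10-27 + 21 = 2029-11-17; done 2029-11-08, which is between those dates.
(4) permitted from 2029-11-08 + 16 days = 2029-11-24 onward; done 2029-11-16 — 8 days too early.

Step 4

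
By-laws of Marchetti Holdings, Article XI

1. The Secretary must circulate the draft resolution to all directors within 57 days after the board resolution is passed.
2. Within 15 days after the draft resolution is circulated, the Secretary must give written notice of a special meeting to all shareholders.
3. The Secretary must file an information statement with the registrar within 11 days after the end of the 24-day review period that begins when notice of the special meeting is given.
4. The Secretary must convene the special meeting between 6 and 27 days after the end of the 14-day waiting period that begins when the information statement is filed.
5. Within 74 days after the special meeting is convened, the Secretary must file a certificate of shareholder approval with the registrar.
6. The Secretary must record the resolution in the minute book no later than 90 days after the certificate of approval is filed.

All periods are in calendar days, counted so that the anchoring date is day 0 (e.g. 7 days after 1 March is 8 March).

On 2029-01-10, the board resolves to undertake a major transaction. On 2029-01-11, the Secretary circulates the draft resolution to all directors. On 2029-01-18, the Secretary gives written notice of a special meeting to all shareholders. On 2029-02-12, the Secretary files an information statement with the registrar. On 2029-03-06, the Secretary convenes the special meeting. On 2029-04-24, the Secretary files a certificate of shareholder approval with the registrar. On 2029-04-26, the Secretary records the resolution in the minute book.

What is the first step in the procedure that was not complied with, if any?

(1) due by 2029-01-10 + 57 days = 2029-03-08; done 2029-01-11 — timely.
(2) due by 2029-01-11 + 15 days = 2029-01-26; 2029-01-18 is within that limit.
(3) due by 2029-02-11 + 11 days = 2029-02-22; 2029-02-12 is within that limit.
(4) the permitted window runs from 2029-02-26 + 6 = 2029-03-04 to 2029-02-26 + 27 = 2029-03-25; 2029-03-06 falls inside that range.
(5) due by 2029-03-06 + 74 days = 2029-05-19; 2029-04-24 is within that limit.
(6) due by 2029-04-24 + 90 days = 2029-07-23; completed 2029-04-26, before the deadline.

None — every step was satisfied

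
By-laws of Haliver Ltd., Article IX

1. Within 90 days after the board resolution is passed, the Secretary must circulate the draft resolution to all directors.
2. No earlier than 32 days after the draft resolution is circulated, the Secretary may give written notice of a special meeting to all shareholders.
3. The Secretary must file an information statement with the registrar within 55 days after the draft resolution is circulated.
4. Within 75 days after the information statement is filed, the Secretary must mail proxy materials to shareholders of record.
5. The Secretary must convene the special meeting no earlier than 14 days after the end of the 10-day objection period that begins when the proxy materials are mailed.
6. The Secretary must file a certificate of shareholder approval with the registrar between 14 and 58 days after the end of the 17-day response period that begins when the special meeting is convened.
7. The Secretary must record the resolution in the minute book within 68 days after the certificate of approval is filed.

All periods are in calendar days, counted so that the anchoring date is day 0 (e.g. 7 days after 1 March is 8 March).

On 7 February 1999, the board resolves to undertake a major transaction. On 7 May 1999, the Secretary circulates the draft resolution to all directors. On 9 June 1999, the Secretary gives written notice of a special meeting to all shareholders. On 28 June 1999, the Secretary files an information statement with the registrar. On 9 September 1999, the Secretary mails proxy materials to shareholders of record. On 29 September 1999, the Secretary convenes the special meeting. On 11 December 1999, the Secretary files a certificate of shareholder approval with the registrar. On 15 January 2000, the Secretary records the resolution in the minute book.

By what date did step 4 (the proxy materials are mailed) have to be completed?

11 September 1999

Step 4 runs from 28 June 1999, when the information statement is filed. 75 days after 28 June 1999 is 11 September 1999.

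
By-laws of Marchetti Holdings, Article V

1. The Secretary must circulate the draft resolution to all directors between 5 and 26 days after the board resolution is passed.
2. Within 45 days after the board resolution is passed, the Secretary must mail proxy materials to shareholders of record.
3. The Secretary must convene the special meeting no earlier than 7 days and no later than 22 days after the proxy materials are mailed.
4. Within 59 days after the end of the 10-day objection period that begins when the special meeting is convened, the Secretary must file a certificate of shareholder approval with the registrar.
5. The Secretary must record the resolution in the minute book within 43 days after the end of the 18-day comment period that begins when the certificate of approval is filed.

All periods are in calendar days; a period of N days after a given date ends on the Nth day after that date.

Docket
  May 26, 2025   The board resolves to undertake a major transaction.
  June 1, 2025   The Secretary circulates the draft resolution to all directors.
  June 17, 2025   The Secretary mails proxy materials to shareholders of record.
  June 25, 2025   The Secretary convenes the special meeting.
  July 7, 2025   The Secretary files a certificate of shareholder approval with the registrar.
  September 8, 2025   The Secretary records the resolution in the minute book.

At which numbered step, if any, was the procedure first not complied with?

Step 5

Step 1 — 5 and 26 days from May 26, 2025 (when the board resolution is passed) are May 31, 2025 and June 21, 2025 respectively; done June 1, 2025, which is between those dates.
Step 2 — counting 45 days from May 26, 2025 (when the board resolution is passed) gives a deadline of July 10, 2025; June 17, 2025 is within that limit.
Step 3 — 7 and 22 days from June 17, 2025 (when the proxy materials are mailed) are June 24, 2025 and July 9, 2025 respectively; June 25, 2025 falls inside that range.
Step 4 — counting 59 days from July 5, 2025 (end of the 10-day objection period, which began when the special meeting is convened on June 25, 2025) gives a deadline of September 2, 2025; completed July 7, 2025, before the deadline.
Step 5 — counting 43 days from July 25, 2025 (end of the 18-day comment period, which began when the certificate of approval is filed on July 7, 2025) gives a deadline of September 6, 2025; not done until September 8, 2025, 2 days after the deadline.
Later steps need not be reached.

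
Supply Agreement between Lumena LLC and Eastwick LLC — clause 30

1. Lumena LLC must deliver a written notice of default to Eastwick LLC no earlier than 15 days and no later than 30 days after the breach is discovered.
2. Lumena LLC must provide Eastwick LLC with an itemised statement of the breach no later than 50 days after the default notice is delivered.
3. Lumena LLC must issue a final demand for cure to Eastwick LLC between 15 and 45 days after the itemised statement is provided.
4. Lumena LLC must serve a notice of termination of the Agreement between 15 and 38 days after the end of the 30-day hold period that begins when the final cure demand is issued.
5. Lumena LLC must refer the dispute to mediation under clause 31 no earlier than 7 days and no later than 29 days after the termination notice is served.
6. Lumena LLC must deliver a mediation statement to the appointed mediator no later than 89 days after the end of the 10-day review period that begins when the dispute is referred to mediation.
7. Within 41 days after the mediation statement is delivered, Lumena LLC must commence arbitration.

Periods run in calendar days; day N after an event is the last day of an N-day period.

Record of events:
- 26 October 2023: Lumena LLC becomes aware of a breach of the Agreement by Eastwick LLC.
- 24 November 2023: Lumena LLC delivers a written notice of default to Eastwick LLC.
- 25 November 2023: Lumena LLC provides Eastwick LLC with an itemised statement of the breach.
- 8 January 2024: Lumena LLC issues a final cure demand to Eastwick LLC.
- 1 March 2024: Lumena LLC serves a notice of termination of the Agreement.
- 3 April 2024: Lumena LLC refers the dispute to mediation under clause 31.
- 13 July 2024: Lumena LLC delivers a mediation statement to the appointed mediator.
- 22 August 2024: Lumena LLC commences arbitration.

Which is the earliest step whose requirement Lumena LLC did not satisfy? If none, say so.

Step 5

Step 1: the window is 15–30 days after 26 October 2023 (when the breach is discovered), so 10 November 2023 through 25 November 2023; done 24 November 2023, which is between those dates.
Step 2: 50 days after 24 November 2023 (when the default notice is delivered) is 13 January 2024; 25 November 2023 is within that limit.
Step 3: the window is 15–45 days after 25 November 2023 (when the itemised statement is provided), so 10 December 2023 through 9 January 2024; done 8 January 2024, which is between those dates.
Step 4: the window is 15–38 days after 7 February 2024 (end of the 30-day hold period, which began when the final cure demand is issued on 8 January 2024), so 22 February 2024 through 16 March 2024; done 1 March 2024, which is between those dates.
Step 5: the window is 7–29 days after 1 March 2024 (when the termination notice is served), so 8 March 2024 through 30 March 2024; 3 April 2024 is 4 days past the end of the window.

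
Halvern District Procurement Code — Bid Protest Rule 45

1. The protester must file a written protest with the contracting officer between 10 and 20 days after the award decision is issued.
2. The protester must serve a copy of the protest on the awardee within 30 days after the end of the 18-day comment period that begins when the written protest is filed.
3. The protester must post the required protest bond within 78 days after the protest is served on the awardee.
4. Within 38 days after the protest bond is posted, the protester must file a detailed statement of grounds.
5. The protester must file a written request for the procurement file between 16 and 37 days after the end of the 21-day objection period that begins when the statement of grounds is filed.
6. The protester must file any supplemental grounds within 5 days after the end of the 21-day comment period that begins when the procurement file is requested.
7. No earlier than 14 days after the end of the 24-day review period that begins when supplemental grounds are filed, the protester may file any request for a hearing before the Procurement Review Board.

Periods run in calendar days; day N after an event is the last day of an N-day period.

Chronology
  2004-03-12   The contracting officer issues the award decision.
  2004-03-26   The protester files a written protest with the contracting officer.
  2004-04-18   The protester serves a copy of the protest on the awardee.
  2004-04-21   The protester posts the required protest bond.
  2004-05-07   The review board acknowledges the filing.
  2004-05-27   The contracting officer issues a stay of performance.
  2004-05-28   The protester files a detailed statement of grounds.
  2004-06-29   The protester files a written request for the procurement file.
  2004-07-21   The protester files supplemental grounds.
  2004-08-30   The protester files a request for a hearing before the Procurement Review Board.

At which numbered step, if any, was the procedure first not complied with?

Step 5

Step 1: the window is 10–20 days after 2004-03-12 (when the award decision is issued), so 2004-03-22 through 2004-04-01; done 2004-03-26 — within the window.
Step 2: 30 days after 2004-04-13 (end of the 18-day comment period, which began when the written protest is filed on 2004-03-26) is 2004-05-13; 2004-04-18 is within that limit.
Step 3: 78 days after 2004-04-18 (when the protest is served on the awardee) is 2004-07-05; done 2004-04-21 — timely.
Step 4: 38 days after 2004-04-21 (when the protest bond is posted) is 2004-05-29; completed 2004-05-28, before the deadline.
Step 5: the window is 16–37 days after 2004-06-18 (end of the 21-day objection period, which began when the statement of grounds is filed on 2004-05-28), so 2004-07-04 through 2004-07-25; done 2004-06-29 — 5 days before the window opened.
No need to go further; step 5 was not satisfied.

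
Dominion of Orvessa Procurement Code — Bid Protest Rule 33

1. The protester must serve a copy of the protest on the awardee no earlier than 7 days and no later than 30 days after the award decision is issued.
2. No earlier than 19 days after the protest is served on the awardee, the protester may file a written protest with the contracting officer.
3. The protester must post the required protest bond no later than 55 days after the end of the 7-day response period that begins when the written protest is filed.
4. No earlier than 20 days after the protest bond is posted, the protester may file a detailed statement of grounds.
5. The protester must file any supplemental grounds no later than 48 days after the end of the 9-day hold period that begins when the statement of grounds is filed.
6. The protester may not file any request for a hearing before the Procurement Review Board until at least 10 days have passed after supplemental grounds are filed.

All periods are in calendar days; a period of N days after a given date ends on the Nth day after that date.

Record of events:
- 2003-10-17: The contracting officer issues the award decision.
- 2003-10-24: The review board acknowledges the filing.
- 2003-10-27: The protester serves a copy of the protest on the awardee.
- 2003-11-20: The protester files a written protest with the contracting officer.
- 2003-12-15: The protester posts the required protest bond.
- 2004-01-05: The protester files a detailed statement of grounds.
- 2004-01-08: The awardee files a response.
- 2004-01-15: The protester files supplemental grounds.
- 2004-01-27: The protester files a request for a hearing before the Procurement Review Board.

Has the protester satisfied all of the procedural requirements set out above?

Step 1 — 7 and 30 days from 2003-10-17 (when the award decision is issued) are 2003-10-24 and 2003-11-16 respectively; 2003-10-27 falls inside that range.
Step 2 — must wait 19 days from 2003-10-27 (when the protest is served on the awardee), so not before 2003-11-15; 2003-11-20 is on or after that date.
Step 3 — counting 55 days from 2003-11-27 (end of the 7-day response period, which began when the written protest is filed on 2003-11-20) gives a deadline of 2004-01-21; 2003-12-15 is within that limit.
Step 4 — must wait 20 days from 2003-12-15 (when the protest bond is posted), so not before 2004-01-04; done 2004-01-05, after the minimum wait.
Step 5 — counting 48 days from 2004-01-14 (end of the 9-day hold period, which began when the statement of grounds is filed on 2004-01-05) gives a deadline of 2004-03-02; 2004-01-15 is within that limit.
Step 6 — must wait 10 days from 2004-01-15 (when supplemental grounds are filed), so not before 2004-01-25; done 2004-01-27 — permitted.

Yes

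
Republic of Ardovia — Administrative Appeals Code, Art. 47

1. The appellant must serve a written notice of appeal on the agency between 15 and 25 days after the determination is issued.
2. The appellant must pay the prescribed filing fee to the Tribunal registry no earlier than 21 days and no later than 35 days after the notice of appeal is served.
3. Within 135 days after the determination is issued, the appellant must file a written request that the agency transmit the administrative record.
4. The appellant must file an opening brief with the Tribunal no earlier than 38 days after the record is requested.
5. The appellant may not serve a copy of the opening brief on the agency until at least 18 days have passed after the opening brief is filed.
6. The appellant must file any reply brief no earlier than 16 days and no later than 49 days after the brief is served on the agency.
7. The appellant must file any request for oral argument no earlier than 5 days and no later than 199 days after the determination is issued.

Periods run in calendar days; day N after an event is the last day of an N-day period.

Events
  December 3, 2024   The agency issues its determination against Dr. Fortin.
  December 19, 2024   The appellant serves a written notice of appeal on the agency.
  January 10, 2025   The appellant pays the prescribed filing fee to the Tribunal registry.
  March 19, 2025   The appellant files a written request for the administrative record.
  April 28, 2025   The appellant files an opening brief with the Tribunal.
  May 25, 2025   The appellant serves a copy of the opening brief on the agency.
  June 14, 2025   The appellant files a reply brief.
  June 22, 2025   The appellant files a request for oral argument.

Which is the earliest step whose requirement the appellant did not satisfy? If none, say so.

Step 7

Step 1 — 15 and 25 days from December 3, 2024 (when the determination is issued) are December 18, 2024 and December 28, 2024 respectively; December 19, 2024 falls inside that range.
Step 2 — 21 and 35 days from December 19, 2024 (when the notice of appeal is served) are January 9, 2025 and January 23, 2025 respectively; done January 10, 2025 — within the window.
Step 3 — counting 135 days from December 3, 2024 (when the determination is issued) gives a deadline of April 17, 2025; March 19, 2025 is within that limit.
Step 4 — must wait 38 days from March 19, 2025 (when the record is requested), so not before April 26, 2025; done April 28, 2025, after the minimum wait.
Step 5 — must wait 18 days from April 28, 2025 (when the opening brief is filed), so not before May 16, 2025; done May 25, 2025 — permitted.
Step 6 — 16 and 49 days from May 25, 2025 (when the brief is served on the agency) are June 10, 2025 and July 13, 2025 respectively; done June 14, 2025 — within the window.
Step 7 — 5 and 199 days from December 3, 2024 (when the determination is issued) are December 8, 2024 and June 20, 2025 respectively; done June 22, 2025 — 2 days after the window closed.
The analysis stops there.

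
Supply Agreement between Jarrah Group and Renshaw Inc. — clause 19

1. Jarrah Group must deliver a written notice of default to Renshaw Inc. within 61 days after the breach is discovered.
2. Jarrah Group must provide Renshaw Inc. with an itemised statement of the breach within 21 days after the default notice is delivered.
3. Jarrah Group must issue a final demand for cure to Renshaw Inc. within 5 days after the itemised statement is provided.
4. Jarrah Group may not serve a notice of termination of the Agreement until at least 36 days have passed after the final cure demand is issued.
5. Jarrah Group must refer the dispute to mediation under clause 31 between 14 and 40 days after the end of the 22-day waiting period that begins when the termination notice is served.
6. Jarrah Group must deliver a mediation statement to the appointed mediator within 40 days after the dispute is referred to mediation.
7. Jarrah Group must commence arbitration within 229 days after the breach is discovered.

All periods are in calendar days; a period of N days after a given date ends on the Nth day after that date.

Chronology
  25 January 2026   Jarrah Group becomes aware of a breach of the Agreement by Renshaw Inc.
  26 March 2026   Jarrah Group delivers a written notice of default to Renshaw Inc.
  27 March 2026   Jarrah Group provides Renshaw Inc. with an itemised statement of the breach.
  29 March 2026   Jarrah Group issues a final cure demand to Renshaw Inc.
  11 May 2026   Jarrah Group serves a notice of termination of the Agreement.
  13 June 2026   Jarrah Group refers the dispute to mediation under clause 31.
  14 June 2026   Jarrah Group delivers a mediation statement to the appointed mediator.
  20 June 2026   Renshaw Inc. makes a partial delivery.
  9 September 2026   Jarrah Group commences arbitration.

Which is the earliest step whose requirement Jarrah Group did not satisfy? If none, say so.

Step 5

(1) due by 25 January 2026 + 61 days = 27 March 2026; completed 26 March 2026, before the deadline.
(2) due by 26 March 2026 + 21 days = 16 April 2026; 27 March 2026 is within that limit.
(3) due by 27 March 2026 + 5 days = 1 April 2026; done 29 March 2026 — timely.
(4) permitted from 29 March 2026 + 36 days = 4 May 2026 onward; 11 May 2026 is on or after that date.
(5) the permitted window runs from 2 June 2026 + 14 = 16 June 2026 to 2 June 2026 + 40 = 12 July 2026; 13 June 2026 is 3 days too early.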